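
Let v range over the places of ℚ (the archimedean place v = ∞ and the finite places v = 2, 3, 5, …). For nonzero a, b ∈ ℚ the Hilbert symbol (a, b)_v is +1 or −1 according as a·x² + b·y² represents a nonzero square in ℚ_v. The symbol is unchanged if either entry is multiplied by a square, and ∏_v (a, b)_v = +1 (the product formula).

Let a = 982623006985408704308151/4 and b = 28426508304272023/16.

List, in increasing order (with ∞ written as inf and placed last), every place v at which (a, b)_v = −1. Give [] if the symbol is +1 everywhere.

(a, b) ≡ (3350479, 1927) mod (ℚ^×)²; places V = {2, 3, 11, 17, 19, 23, 41, 47, ∞}.
(a,b)_∞: sgn(3350479)=+, sgn(1927)=+, so +1.
(a,b)_41: α=1, u≡14; β=1, v≡35 (mod 41); (14|41)=-1, (35|41)=-1; sign (−1)^0·-1^1·-1^1 = +1.
(a,b)_11: α=3, u≡10; β=2, v≡7 (mod 11); (10|11)=-1, (7|11)=-1; sign (−1)^0·-1^2·-1^3 = -1.
(a,b)_2: α=-2, β=-4; u≡7, v≡7 (mod 8); ε(u)ε(v)=1·1, αω(v)=-2·0, βω(u)=-4·0; sum ≡ 1  ⇒  -1.
(a,b)_19: α=3, u≡12; β=2, v≡18 (mod 19); (12|19)=-1, (18|19)=-1; sign (−1)^0·-1^2·-1^3 = -1.
(a,b)_17: α=3, u≡12; β=2, v≡11 (mod 17); (12|17)=-1, (11|17)=-1; sign (−1)^0·-1^2·-1^3 = -1.
(a,b)_47: α=4, u≡8; β=3, v≡44 (mod 47); (8|47)=+1, (44|47)=-1; sign (−1)^0·+1^3·-1^4 = +1.
(a,b)_23: α=3, u≡5; β=2, v≡1 (mod 23); (5|23)=-1, (1|23)=+1; sign (−1)^0·-1^2·+1^3 = +1.
(a,b)_3: α=2, u≡1; β=0, v≡1 (mod 3); (1|3)=+1, (1|3)=+1; sign (−1)^0·+1^0·+1^2 = +1.
|Ram(3350479, 1927)| = 4, even; anisotropic at {2, 11, 17, 19}.

[2, 11, 17, 19]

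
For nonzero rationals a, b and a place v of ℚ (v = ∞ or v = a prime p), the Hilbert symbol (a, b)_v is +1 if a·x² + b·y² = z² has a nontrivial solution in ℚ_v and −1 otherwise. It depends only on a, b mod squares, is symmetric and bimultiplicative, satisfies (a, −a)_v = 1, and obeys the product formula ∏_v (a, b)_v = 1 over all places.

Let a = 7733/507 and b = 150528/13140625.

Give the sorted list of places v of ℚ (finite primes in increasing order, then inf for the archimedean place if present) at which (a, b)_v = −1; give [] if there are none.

(a, b) ≡ (23199, 3) mod (ℚ^×)²; places V = {2, 3, 5, 7, 11, 13, 19, 29, 37, ∞}.
(a,b)_29: α=0, u≡20; β=-2, v≡26 (mod 29); (20|29)=+1, (26|29)=-1; sign (−1)^0·+1^-2·-1^0 = +1.
(a,b)_37: α=1, u≡18; β=0, v≡12 (mod 37); (18|37)=-1, (12|37)=+1; sign (−1)^0·-1^0·+1^1 = +1.
(a,b)_13: α=-2, u≡8; β=0, v≡10 (mod 13); (8|13)=-1, (10|13)=+1; sign (−1)^0·-1^0·+1^-2 = +1.
(a,b)_∞: sgn(23199)=+, sgn(3)=+, so +1.
(a,b)_11: α=1, u≡10; β=0, v≡5 (mod 11); (10|11)=-1, (5|11)=+1; sign (−1)^0·-1^0·+1^1 = +1.
(a,b)_19: α=1, u≡5; β=0, v≡3 (mod 19); (5|19)=+1, (3|19)=-1; sign (−1)^0·+1^0·-1^1 = -1.
(a,b)_3: α=-1, u≡2; β=1, v≡1 (mod 3); (2|3)=-1, (1|3)=+1; sign (−1)^1·-1^1·+1^-1 = +1.
(a,b)_7: α=0, u≡4; β=2, v≡6 (mod 7); (4|7)=+1, (6|7)=-1; sign (−1)^0·+1^2·-1^0 = +1.
(a,b)_5: α=0, u≡4; β=-6, v≡3 (mod 5); (4|5)=+1, (3|5)=-1; sign (−1)^0·+1^-6·-1^0 = +1.
(a,b)_2: α=0, β=10; u≡7, v≡3 (mod 8); ε(u)ε(v)=1·1, αω(v)=0·1, βω(u)=10·0; sum ≡ 1  ⇒  -1.
(23199, 3 / ℚ) ramifies at {2, 19}: a division algebra.

[2, 19]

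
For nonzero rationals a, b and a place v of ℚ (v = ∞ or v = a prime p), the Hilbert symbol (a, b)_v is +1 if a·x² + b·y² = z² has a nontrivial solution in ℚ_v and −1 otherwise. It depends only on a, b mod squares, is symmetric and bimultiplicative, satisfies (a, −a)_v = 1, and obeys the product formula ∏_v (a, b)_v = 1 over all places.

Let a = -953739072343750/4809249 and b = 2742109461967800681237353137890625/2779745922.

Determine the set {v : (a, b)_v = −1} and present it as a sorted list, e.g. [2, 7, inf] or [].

[2, 7, 11, 19]

(a, b) ≡ (-599830, 316274) mod (ℚ^×)²; places V = {2, 3, 5, 7, 11, 13, 17, 19, 29, 41, 43, ∞}.
(a,b)_∞: sgn(-599830)=−, sgn(316274)=+, so +1.
(a,b)_41: α=1, u≡11; β=3, v≡14 (mod 41); (11|41)=-1, (14|41)=-1; sign (−1)^0·-1^3·-1^1 = +1.
(a,b)_43: α=-2, u≡29; β=-2, v≡16 (mod 43); (29|43)=-1, (16|43)=+1; sign (−1)^0·-1^-2·+1^-2 = +1.
(a,b)_5: α=7, u≡1; β=8, v≡4 (mod 5); (1|5)=+1, (4|5)=+1; sign (−1)^0·+1^8·+1^7 = +1.
(a,b)_13: α=0, u≡3; β=2, v≡1 (mod 13); (3|13)=+1, (1|13)=+1; sign (−1)^0·+1^2·+1^0 = +1.
(a,b)_19: α=1, u≡14; β=3, v≡8 (mod 19); (14|19)=-1, (8|19)=-1; sign (−1)^1·-1^3·-1^1 = -1.
(a,b)_17: α=-2, u≡15; β=-4, v≡12 (mod 17); (15|17)=+1, (12|17)=-1; sign (−1)^0·+1^-4·-1^-2 = +1.
(a,b)_11: α=3, u≡7; β=8, v≡10 (mod 11); (7|11)=-1, (10|11)=-1; sign (−1)^0·-1^8·-1^3 = -1.
(a,b)_7: α=1, u≡2; β=5, v≡4 (mod 7); (2|7)=+1, (4|7)=+1; sign (−1)^1·+1^5·+1^1 = -1.
(a,b)_2: α=1, β=-1; u≡5, v≡1 (mod 8); ε(u)ε(v)=0·0, αω(v)=1·0, βω(u)=-1·1; sum ≡ 1  ⇒  -1.
(a,b)_29: α=2, u≡22; β=3, v≡12 (mod 29); (22|29)=+1, (12|29)=-1; sign (−1)^0·+1^3·-1^2 = +1.
(a,b)_3: α=-2, u≡2; β=-2, v≡2 (mod 3); (2|3)=-1, (2|3)=-1; sign (−1)^0·-1^-2·-1^-2 = +1.
(-599830, 316274 / ℚ) ramifies at {2, 7, 11, 19}: a division algebra.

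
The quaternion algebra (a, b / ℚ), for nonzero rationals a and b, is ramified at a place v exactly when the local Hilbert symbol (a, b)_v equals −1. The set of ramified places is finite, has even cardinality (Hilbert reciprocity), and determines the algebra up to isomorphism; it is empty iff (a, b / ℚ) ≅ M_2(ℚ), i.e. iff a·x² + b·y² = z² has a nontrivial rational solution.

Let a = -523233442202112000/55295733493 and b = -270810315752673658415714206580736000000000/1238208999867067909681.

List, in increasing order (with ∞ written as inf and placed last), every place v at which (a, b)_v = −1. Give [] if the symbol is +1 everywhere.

Mod squares: a ≡ -130065, b ≡ -3335. Check v ∈ {∞, 2, 3, 5, 7, 11, 13, 23, 29, 31}.
v=3: a=3^13·(≡1), b=3^22·(≡1) mod 3; (1|3)=+1, (1|3)=+1; (−1)^{13·22·1}·(+1)^22·(+1)^13 = +1.
v=∞: -130065 < 0 and -3335 < 0  ⇒  (a,b)_∞ = -1.
v=29: a=29^1·(≡26), b=29^3·(≡6) mod 29; (26|29)=-1, (6|29)=+1; (−1)^{1·3·14}·(-1)^3·(+1)^1 = -1.
v=23: a=23^1·(≡1), b=23^3·(≡4) mod 23; (1|23)=+1, (4|23)=+1; (−1)^{1·3·11}·(+1)^3·(+1)^1 = -1.
v=5: a=5^3·(≡3), b=5^9·(≡3) mod 5; (3|5)=-1, (3|5)=-1; (−1)^{3·9·2}·(-1)^9·(-1)^3 = +1.
v=7: a=7^-4·(≡2), b=7^-10·(≡1) mod 7; (2|7)=+1, (1|7)=+1; (−1)^{-4·-10·3}·(+1)^-10·(+1)^-4 = +1.
v=31: a=31^2·(≡3), b=31^6·(≡29) mod 31; (3|31)=-1, (29|31)=-1; (−1)^{2·6·15}·(-1)^6·(-1)^2 = +1.
v=11: a=11^-6·(≡8), b=11^-10·(≡9) mod 11; (8|11)=-1, (9|11)=+1; (−1)^{-6·-10·5}·(-1)^-10·(+1)^-6 = +1.
v=13: a=13^-1·(≡11), b=13^-2·(≡11) mod 13; (11|13)=-1, (11|13)=-1; (−1)^{-1·-2·6}·(-1)^-2·(-1)^-1 = -1.
v=2: v_2(a)=12, v_2(b)=24; units ≡ 7, 1 (mod 8); ε·ε+αω+βω = 1·0+12·0+24·0 ≡ 0  ⇒  (a,b)_2 = +1.
Ram(-130065, -3335) = {13, 23, 29, ∞}; no ℚ_13-point on the conic.

[13, 23, 29, inf]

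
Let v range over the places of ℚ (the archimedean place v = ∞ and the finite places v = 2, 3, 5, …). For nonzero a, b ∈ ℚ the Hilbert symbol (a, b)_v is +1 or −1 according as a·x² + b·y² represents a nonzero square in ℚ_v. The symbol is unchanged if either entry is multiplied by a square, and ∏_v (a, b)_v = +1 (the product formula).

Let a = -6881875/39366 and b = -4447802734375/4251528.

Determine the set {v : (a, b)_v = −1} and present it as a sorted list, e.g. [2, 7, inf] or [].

(a, b) ≡ (-546, -110) mod (ℚ^×)²; places V = {2, 3, 5, 7, 11, 13, ∞}.
(a,b)_∞: sgn(-546)=−, sgn(-110)=−, so -1.
(a,b)_2: α=-1, β=-3; u≡7, v≡1 (mod 8); ε(u)ε(v)=1·0, αω(v)=-1·0, βω(u)=-3·0; sum ≡ 0  ⇒  +1.
(a,b)_7: α=1, u≡5; β=2, v≡2 (mod 7); (5|7)=-1, (2|7)=+1; sign (−1)^0·-1^2·+1^1 = +1.
(a,b)_13: α=1, u≡12; β=2, v≡7 (mod 13); (12|13)=+1, (7|13)=-1; sign (−1)^0·+1^2·-1^1 = -1.
(a,b)_11: α=2, u≡9; β=1, v≡9 (mod 11); (9|11)=+1, (9|11)=+1; sign (−1)^0·+1^1·+1^2 = +1.
(a,b)_5: α=4, u≡4; β=11, v≡3 (mod 5); (4|5)=+1, (3|5)=-1; sign (−1)^0·+1^11·-1^4 = +1.
(a,b)_3: α=-9, u≡1; β=-12, v≡1 (mod 3); (1|3)=+1, (1|3)=+1; sign (−1)^0·+1^-12·+1^-9 = +1.
|Ram(-546, -110)| = 2, even; anisotropic at {13, ∞}.

[13, inf]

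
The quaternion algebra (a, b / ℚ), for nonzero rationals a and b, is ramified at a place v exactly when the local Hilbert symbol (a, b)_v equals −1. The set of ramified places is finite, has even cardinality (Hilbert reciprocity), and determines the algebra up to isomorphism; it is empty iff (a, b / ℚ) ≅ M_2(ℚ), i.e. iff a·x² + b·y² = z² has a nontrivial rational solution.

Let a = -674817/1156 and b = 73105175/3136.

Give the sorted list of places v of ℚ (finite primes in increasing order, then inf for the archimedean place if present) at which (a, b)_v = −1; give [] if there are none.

(a, b) ≡ (-33, 143) mod (ℚ^×)²; places V = {2, 3, 5, 7, 11, 13, 17, ∞}.
(a,b)_11: α=3, u≡10; β=3, v≡2 (mod 11); (10|11)=-1, (2|11)=-1; sign (−1)^1·-1^3·-1^3 = -1.
(a,b)_7: α=0, u≡4; β=-2, v≡3 (mod 7); (4|7)=+1, (3|7)=-1; sign (−1)^0·+1^-2·-1^0 = +1.
(a,b)_5: α=0, u≡3; β=2, v≡2 (mod 5); (3|5)=-1, (2|5)=-1; sign (−1)^0·-1^2·-1^0 = +1.
(a,b)_17: α=-2, u≡8; β=0, v≡3 (mod 17); (8|17)=+1, (3|17)=-1; sign (−1)^0·+1^0·-1^-2 = +1.
(a,b)_3: α=1, u≡1; β=0, v≡2 (mod 3); (1|3)=+1, (2|3)=-1; sign (−1)^0·+1^0·-1^1 = -1.
(a,b)_2: α=-2, β=-6; u≡7, v≡7 (mod 8); ε(u)ε(v)=1·1, αω(v)=-2·0, βω(u)=-6·0; sum ≡ 1  ⇒  -1.
(a,b)_13: α=2, u≡2; β=3, v≡7 (mod 13); (2|13)=-1, (7|13)=-1; sign (−1)^0·-1^3·-1^2 = -1.
(a,b)_∞: sgn(-33)=−, sgn(143)=+, so +1.
|Ram(-33, 143)| = 4, even; anisotropic at {2, 3, 11, 13}.

[2, 3, 11, 13]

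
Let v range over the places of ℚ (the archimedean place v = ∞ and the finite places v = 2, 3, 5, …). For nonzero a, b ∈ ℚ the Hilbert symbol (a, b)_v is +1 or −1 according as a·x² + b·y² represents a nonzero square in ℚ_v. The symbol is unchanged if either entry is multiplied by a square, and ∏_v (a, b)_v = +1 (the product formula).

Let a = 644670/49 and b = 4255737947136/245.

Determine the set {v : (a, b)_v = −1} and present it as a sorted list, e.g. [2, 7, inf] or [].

[2, 13]

Mod squares: a ≡ 71630, b ≡ 5. Check v ∈ {∞, 2, 3, 5, 7, 13, 19, 29}.
v=3: a=3^2·(≡2), b=3^4·(≡2) mod 3; (2|3)=-1, (2|3)=-1; (−1)^{2·4·1}·(-1)^4·(-1)^2 = +1.
v=13: a=13^1·(≡6), b=13^2·(≡2) mod 13; (6|13)=-1, (2|13)=-1; (−1)^{1·2·6}·(-1)^2·(-1)^1 = -1.
v=7: a=7^-2·(≡5), b=7^-2·(≡5) mod 7; (5|7)=-1, (5|7)=-1; (−1)^{-2·-2·3}·(-1)^-2·(-1)^-2 = +1.
v=2: v_2(a)=1, v_2(b)=10; units ≡ 7, 5 (mod 8); ε·ε+αω+βω = 1·0+1·1+10·0 ≡ 1  ⇒  (a,b)_2 = -1.
v=∞: 71630 > 0 and 5 > 0  ⇒  (a,b)_∞ = +1.
v=19: a=19^1·(≡10), b=19^2·(≡7) mod 19; (10|19)=-1, (7|19)=+1; (−1)^{1·2·9}·(-1)^2·(+1)^1 = +1.
v=29: a=29^1·(≡24), b=29^2·(≡9) mod 29; (24|29)=+1, (9|29)=+1; (−1)^{1·2·14}·(+1)^2·(+1)^1 = +1.
v=5: a=5^1·(≡1), b=5^-1·(≡4) mod 5; (1|5)=+1, (4|5)=+1; (−1)^{1·-1·2}·(+1)^-1·(+1)^1 = +1.
Ram(71630, 5) = {2, 13}; no ℚ_2-point on the conic.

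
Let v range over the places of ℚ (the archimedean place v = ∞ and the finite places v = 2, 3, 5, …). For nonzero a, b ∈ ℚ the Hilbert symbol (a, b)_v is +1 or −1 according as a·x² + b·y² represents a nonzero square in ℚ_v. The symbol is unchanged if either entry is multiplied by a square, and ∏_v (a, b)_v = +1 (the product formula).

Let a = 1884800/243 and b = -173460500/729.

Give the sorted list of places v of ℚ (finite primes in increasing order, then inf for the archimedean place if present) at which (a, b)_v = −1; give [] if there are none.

[19, 31]

Mod squares: a ≡ 3534, b ≡ -5. Check v ∈ {∞, 2, 3, 5, 19, 31}.
v=∞: 3534 > 0 and -5 < 0  ⇒  (a,b)_∞ = +1.
v=3: a=3^-5·(≡2), b=3^-6·(≡1) mod 3; (2|3)=-1, (1|3)=+1; (−1)^{-5·-6·1}·(-1)^-6·(+1)^-5 = +1.
v=2: v_2(a)=7, v_2(b)=2; units ≡ 7, 3 (mod 8); ε·ε+αω+βω = 1·1+7·1+2·0 ≡ 0  ⇒  (a,b)_2 = +1.
v=5: a=5^2·(≡4), b=5^3·(≡4) mod 5; (4|5)=+1, (4|5)=+1; (−1)^{2·3·2}·(+1)^3·(+1)^2 = +1.
v=19: a=19^1·(≡14), b=19^2·(≡15) mod 19; (14|19)=-1, (15|19)=-1; (−1)^{1·2·9}·(-1)^2·(-1)^1 = -1.
v=31: a=31^1·(≡23), b=31^2·(≡26) mod 31; (23|31)=-1, (26|31)=-1; (−1)^{1·2·15}·(-1)^2·(-1)^1 = -1.
(3534, -5 / ℚ) ramifies at {19, 31}: a division algebra.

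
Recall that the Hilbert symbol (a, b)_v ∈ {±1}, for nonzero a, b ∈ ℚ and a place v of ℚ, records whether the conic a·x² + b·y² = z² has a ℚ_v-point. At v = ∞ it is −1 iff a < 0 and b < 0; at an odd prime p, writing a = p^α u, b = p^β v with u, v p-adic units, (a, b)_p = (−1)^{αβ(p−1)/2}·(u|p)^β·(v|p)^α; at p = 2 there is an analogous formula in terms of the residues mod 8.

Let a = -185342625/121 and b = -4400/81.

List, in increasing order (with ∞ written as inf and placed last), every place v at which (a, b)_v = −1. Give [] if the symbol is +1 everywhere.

Mod squares: a ≡ -823745, b ≡ -11. Check v ∈ {∞, 2, 3, 5, 11, 13, 19, 23, 29}.
v=29: a=29^1·(≡8), b=29^0·(≡18) mod 29; (8|29)=-1, (18|29)=-1; (−1)^{1·0·14}·(-1)^0·(-1)^1 = -1.
v=3: a=3^2·(≡1), b=3^-4·(≡1) mod 3; (1|3)=+1, (1|3)=+1; (−1)^{2·-4·1}·(+1)^-4·(+1)^2 = +1.
v=5: a=5^3·(≡4), b=5^2·(≡4) mod 5; (4|5)=+1, (4|5)=+1; (−1)^{3·2·2}·(+1)^2·(+1)^3 = +1.
v=19: a=19^1·(≡15), b=19^0·(≡13) mod 19; (15|19)=-1, (13|19)=-1; (−1)^{1·0·9}·(-1)^0·(-1)^1 = -1.
v=23: a=23^1·(≡11), b=23^0·(≡9) mod 23; (11|23)=-1, (9|23)=+1; (−1)^{1·0·11}·(-1)^0·(+1)^1 = +1.
v=11: a=11^-2·(≡5), b=11^1·(≡10) mod 11; (5|11)=+1, (10|11)=-1; (−1)^{-2·1·5}·(+1)^1·(-1)^-2 = +1.
v=13: a=13^1·(≡10), b=13^0·(≡11) mod 13; (10|13)=+1, (11|13)=-1; (−1)^{1·0·6}·(+1)^0·(-1)^1 = -1.
v=∞: -823745 < 0 and -11 < 0  ⇒  (a,b)_∞ = -1.
v=2: v_2(a)=0, v_2(b)=4; units ≡ 7, 5 (mod 8); ε·ε+αω+βω = 1·0+0·1+4·0 ≡ 0  ⇒  (a,b)_2 = +1.
Ram(-823745, -11) = {13, 19, 29, ∞}; no ℚ_13-point on the conic.

[13, 19, 29, inf]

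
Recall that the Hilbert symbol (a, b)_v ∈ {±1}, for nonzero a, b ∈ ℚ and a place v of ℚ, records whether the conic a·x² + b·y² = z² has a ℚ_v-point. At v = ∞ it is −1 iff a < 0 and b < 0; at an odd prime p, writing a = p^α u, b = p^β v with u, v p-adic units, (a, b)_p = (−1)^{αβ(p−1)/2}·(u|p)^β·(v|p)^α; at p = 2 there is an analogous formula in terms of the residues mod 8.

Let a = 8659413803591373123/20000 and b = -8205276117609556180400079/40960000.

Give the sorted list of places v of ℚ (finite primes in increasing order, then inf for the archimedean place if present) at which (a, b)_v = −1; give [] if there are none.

(a, b) ≡ (646, -391) mod (ℚ^×)²; places V = {2, 3, 5, 7, 17, 19, 23, ∞}.
(a,b)_23: α=4, u≡12; β=3, v≡16 (mod 23); (12|23)=+1, (16|23)=+1; sign (−1)^0·+1^3·+1^4 = +1.
(a,b)_17: α=7, u≡8; β=9, v≡3 (mod 17); (8|17)=+1, (3|17)=-1; sign (−1)^0·+1^9·-1^7 = -1.
(a,b)_3: α=4, u≡1; β=8, v≡2 (mod 3); (1|3)=+1, (2|3)=-1; sign (−1)^0·+1^8·-1^4 = +1.
(a,b)_∞: sgn(646)=+, sgn(-391)=−, so +1.
(a,b)_5: α=-4, u≡4; β=-4, v≡1 (mod 5); (4|5)=+1, (1|5)=+1; sign (−1)^0·+1^-4·+1^-4 = +1.
(a,b)_2: α=-5, β=-16; u≡3, v≡1 (mod 8); ε(u)ε(v)=1·0, αω(v)=-5·0, βω(u)=-16·1; sum ≡ 0  ⇒  +1.
(a,b)_19: α=1, u≡2; β=2, v≡18 (mod 19); (2|19)=-1, (18|19)=-1; sign (−1)^0·-1^2·-1^1 = -1.
(a,b)_7: α=2, u≡1; β=4, v≡2 (mod 7); (1|7)=+1, (2|7)=+1; sign (−1)^0·+1^4·+1^2 = +1.
Ram(646, -391) = {17, 19}; no ℚ_17-point on the conic.

[17, 19]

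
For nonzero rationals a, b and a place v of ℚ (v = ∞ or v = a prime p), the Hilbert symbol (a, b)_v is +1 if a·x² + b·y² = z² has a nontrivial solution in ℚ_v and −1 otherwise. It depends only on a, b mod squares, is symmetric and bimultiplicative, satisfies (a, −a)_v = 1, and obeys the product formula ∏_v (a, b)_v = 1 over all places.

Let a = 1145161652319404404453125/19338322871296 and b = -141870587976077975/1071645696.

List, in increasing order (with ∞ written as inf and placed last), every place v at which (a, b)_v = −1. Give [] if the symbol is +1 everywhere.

[7, 17, 19, 37]

(a, b) ≡ (17149685, -11951) mod (ℚ^×)²; places V = {2, 3, 5, 7, 11, 13, 17, 19, 31, 37, 41, ∞}.
(a,b)_3: α=2, u≡2; β=-2, v≡1 (mod 3); (2|3)=-1, (1|3)=+1; sign (−1)^0·-1^-2·+1^2 = +1.
(a,b)_5: α=7, u≡2; β=2, v≡1 (mod 5); (2|5)=-1, (1|5)=+1; sign (−1)^0·-1^2·+1^7 = +1.
(a,b)_2: α=-10, β=-10; u≡5, v≡1 (mod 8); ε(u)ε(v)=0·0, αω(v)=-10·0, βω(u)=-10·1; sum ≡ 0  ⇒  +1.
(a,b)_13: α=-2, u≡6; β=0, v≡3 (mod 13); (6|13)=-1, (3|13)=+1; sign (−1)^0·-1^0·+1^-2 = +1.
(a,b)_31: α=-4, u≡25; β=-2, v≡15 (mod 31); (25|31)=+1, (15|31)=-1; sign (−1)^0·+1^-2·-1^-4 = +1.
(a,b)_11: α=-2, u≡3; β=-2, v≡10 (mod 11); (3|11)=+1, (10|11)=-1; sign (−1)^0·+1^-2·-1^-2 = +1.
(a,b)_37: α=1, u≡18; β=1, v≡4 (mod 37); (18|37)=-1, (4|37)=+1; sign (−1)^0·-1^1·+1^1 = -1.
(a,b)_7: α=11, u≡4; β=10, v≡3 (mod 7); (4|7)=+1, (3|7)=-1; sign (−1)^0·+1^10·-1^11 = -1.
(a,b)_41: α=3, u≡29; β=2, v≡18 (mod 41); (29|41)=-1, (18|41)=+1; sign (−1)^0·-1^2·+1^3 = +1.
(a,b)_17: α=1, u≡16; β=1, v≡11 (mod 17); (16|17)=+1, (11|17)=-1; sign (−1)^0·+1^1·-1^1 = -1.
(a,b)_19: α=1, u≡6; β=1, v≡4 (mod 19); (6|19)=+1, (4|19)=+1; sign (−1)^1·+1^1·+1^1 = -1.
(a,b)_∞: sgn(17149685)=+, sgn(-11951)=−, so +1.
Ram(17149685, -11951) = {7, 17, 19, 37}; no ℚ_7-point on the conic.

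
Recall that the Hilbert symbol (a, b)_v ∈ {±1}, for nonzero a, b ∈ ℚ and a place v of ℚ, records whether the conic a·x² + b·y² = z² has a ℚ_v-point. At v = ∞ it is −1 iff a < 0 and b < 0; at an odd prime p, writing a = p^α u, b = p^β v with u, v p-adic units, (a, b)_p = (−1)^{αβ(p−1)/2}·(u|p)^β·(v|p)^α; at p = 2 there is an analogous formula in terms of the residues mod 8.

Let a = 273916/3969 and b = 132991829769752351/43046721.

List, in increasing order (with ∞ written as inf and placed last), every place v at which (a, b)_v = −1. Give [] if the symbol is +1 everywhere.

Mod squares: a ≡ 31, b ≡ 74492039. Check v ∈ {∞, 2, 3, 7, 29, 31, 41, 43, 47}.
v=41: a=41^0·(≡16), b=41^1·(≡21) mod 41; (16|41)=+1, (21|41)=+1; (−1)^{0·1·20}·(+1)^1·(+1)^0 = +1.
v=43: a=43^0·(≡17), b=43^1·(≡29) mod 43; (17|43)=+1, (29|43)=-1; (−1)^{0·1·21}·(+1)^1·(-1)^0 = +1.
v=47: a=47^2·(≡35), b=47^3·(≡21) mod 47; (35|47)=-1, (21|47)=+1; (−1)^{2·3·23}·(-1)^3·(+1)^2 = -1.
v=31: a=31^1·(≡1), b=31^3·(≡9) mod 31; (1|31)=+1, (9|31)=+1; (−1)^{1·3·15}·(+1)^3·(+1)^1 = -1.
v=∞: 31 > 0 and 74492039 > 0  ⇒  (a,b)_∞ = +1.
v=29: a=29^0·(≡19), b=29^3·(≡16) mod 29; (19|29)=-1, (16|29)=+1; (−1)^{0·3·14}·(-1)^3·(+1)^0 = -1.
v=3: a=3^-4·(≡1), b=3^-16·(≡2) mod 3; (1|3)=+1, (2|3)=-1; (−1)^{-4·-16·1}·(+1)^-16·(-1)^-4 = +1.
v=2: v_2(a)=2, v_2(b)=0; units ≡ 7, 7 (mod 8); ε·ε+αω+βω = 1·1+2·0+0·0 ≡ 1  ⇒  (a,b)_2 = -1.
v=7: a=7^-2·(≡5), b=7^0·(≡5) mod 7; (5|7)=-1, (5|7)=-1; (−1)^{-2·0·3}·(-1)^0·(-1)^-2 = +1.
(31, 74492039 / ℚ) ramifies at {2, 29, 31, 47}: a division algebra.

[2, 29, 31, 47]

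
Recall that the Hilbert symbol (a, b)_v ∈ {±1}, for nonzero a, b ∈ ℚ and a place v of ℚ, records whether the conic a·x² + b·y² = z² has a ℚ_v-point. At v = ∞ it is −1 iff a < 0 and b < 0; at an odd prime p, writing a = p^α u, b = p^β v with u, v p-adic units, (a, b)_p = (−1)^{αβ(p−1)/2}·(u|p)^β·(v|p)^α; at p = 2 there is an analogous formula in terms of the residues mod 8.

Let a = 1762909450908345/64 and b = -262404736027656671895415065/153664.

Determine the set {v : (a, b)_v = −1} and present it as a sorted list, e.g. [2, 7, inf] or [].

[5, 17]

(a, b) ≡ (1757545, -5865) mod (ℚ^×)²; places V = {2, 3, 5, 7, 17, 19, 23, 29, 31, ∞}.
(a,b)_29: α=1, u≡7; β=2, v≡1 (mod 29); (7|29)=+1, (1|29)=+1; sign (−1)^0·+1^2·+1^1 = +1.
(a,b)_31: α=1, u≡6; β=2, v≡10 (mod 31); (6|31)=-1, (10|31)=+1; sign (−1)^0·-1^2·+1^1 = +1.
(a,b)_17: α=3, u≡4; β=5, v≡14 (mod 17); (4|17)=+1, (14|17)=-1; sign (−1)^0·+1^5·-1^3 = -1.
(a,b)_2: α=-6, β=-6; u≡1, v≡7 (mod 8); ε(u)ε(v)=0·1, αω(v)=-6·0, βω(u)=-6·0; sum ≡ 0  ⇒  +1.
(a,b)_3: α=8, u≡1; β=9, v≡1 (mod 3); (1|3)=+1, (1|3)=+1; sign (−1)^0·+1^9·+1^8 = +1.
(a,b)_7: α=0, u≡5; β=-4, v≡2 (mod 7); (5|7)=-1, (2|7)=+1; sign (−1)^0·-1^-4·+1^0 = +1.
(a,b)_23: α=3, u≡16; β=5, v≡20 (mod 23); (16|23)=+1, (20|23)=-1; sign (−1)^1·+1^5·-1^3 = +1.
(a,b)_5: α=1, u≡1; β=1, v≡3 (mod 5); (1|5)=+1, (3|5)=-1; sign (−1)^0·+1^1·-1^1 = -1.
(a,b)_19: α=0, u≡4; β=2, v≡4 (mod 19); (4|19)=+1, (4|19)=+1; sign (−1)^0·+1^2·+1^0 = +1.
(a,b)_∞: sgn(1757545)=+, sgn(-5865)=−, so +1.
(1757545, -5865 / ℚ) ramifies at {5, 17}: a division algebra.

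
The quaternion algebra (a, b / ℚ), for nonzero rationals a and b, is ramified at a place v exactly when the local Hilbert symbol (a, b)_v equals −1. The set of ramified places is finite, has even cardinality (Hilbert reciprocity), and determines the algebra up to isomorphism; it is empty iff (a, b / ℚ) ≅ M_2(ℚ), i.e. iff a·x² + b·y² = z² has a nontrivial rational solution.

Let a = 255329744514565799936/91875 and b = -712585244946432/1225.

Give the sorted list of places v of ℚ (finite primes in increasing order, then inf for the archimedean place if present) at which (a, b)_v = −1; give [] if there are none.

(a, b) ≡ (245157, -9867) mod (ℚ^×)²; places V = {2, 3, 5, 7, 11, 13, 17, 19, 23, ∞}.
(a,b)_23: α=1, u≡10; β=1, v≡6 (mod 23); (10|23)=-1, (6|23)=+1; sign (−1)^1·-1^1·+1^1 = +1.
(a,b)_7: α=-2, u≡3; β=-2, v≡6 (mod 7); (3|7)=-1, (6|7)=-1; sign (−1)^0·-1^-2·-1^-2 = +1.
(a,b)_3: α=-1, u≡2; β=1, v≡2 (mod 3); (2|3)=-1, (2|3)=-1; sign (−1)^1·-1^1·-1^-1 = -1.
(a,b)_13: α=4, u≡9; β=3, v≡2 (mod 13); (9|13)=+1, (2|13)=-1; sign (−1)^0·+1^3·-1^4 = +1.
(a,b)_∞: sgn(245157)=+, sgn(-9867)=−, so +1.
(a,b)_2: α=20, β=12; u≡5, v≡5 (mod 8); ε(u)ε(v)=0·0, αω(v)=20·1, βω(u)=12·1; sum ≡ 0  ⇒  +1.
(a,b)_11: α=1, u≡4; β=1, v≡1 (mod 11); (4|11)=+1, (1|11)=+1; sign (−1)^1·+1^1·+1^1 = -1.
(a,b)_17: α=3, u≡12; β=2, v≡6 (mod 17); (12|17)=-1, (6|17)=-1; sign (−1)^0·-1^2·-1^3 = -1.
(a,b)_19: α=3, u≡3; β=2, v≡8 (mod 19); (3|19)=-1, (8|19)=-1; sign (−1)^0·-1^2·-1^3 = -1.
(a,b)_5: α=-4, u≡3; β=-2, v≡2 (mod 5); (3|5)=-1, (2|5)=-1; sign (−1)^0·-1^-2·-1^-4 = +1.
|Ram(245157, -9867)| = 4, even; anisotropic at {3, 11, 17, 19}.

[3, 11, 17, 19]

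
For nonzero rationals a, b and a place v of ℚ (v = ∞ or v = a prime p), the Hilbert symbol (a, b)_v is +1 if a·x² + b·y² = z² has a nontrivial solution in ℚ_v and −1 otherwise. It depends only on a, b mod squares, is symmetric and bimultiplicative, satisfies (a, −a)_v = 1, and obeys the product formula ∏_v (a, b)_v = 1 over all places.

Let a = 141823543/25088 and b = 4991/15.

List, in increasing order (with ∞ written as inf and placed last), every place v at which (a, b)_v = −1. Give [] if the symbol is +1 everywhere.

[3, 31]

(a, b) ≡ (785726, 74865) mod (ℚ^×)²; places V = {2, 3, 5, 7, 19, 23, 29, 31, ∞}.
(a,b)_∞: sgn(785726)=+, sgn(74865)=+, so +1.
(a,b)_2: α=-9, β=0; u≡7, v≡1 (mod 8); ε(u)ε(v)=1·0, αω(v)=-9·0, βω(u)=0·0; sum ≡ 0  ⇒  +1.
(a,b)_19: α=3, u≡3; β=0, v≡11 (mod 19); (3|19)=-1, (11|19)=+1; sign (−1)^0·-1^0·+1^3 = +1.
(a,b)_29: α=1, u≡27; β=0, v≡6 (mod 29); (27|29)=-1, (6|29)=+1; sign (−1)^0·-1^0·+1^1 = +1.
(a,b)_31: α=1, u≡28; β=1, v≡19 (mod 31); (28|31)=+1, (19|31)=+1; sign (−1)^1·+1^1·+1^1 = -1.
(a,b)_3: α=0, u≡2; β=-1, v≡1 (mod 3); (2|3)=-1, (1|3)=+1; sign (−1)^0·-1^-1·+1^0 = -1.
(a,b)_5: α=0, u≡1; β=-1, v≡2 (mod 5); (1|5)=+1, (2|5)=-1; sign (−1)^0·+1^-1·-1^0 = +1.
(a,b)_23: α=1, u≡21; β=1, v≡16 (mod 23); (21|23)=-1, (16|23)=+1; sign (−1)^1·-1^1·+1^1 = +1.
(a,b)_7: α=-2, u≡1; β=1, v≡6 (mod 7); (1|7)=+1, (6|7)=-1; sign (−1)^0·+1^1·-1^-2 = +1.
Ram(785726, 74865) = {3, 31}; no ℚ_3-point on the conic.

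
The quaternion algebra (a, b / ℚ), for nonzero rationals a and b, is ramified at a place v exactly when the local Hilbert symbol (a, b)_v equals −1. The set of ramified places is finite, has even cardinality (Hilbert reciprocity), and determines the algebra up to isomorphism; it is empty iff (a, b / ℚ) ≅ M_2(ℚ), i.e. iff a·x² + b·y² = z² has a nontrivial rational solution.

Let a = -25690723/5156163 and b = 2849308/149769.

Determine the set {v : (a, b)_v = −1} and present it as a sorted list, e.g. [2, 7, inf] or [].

Mod squares: a ≡ -45849, b ≡ 7. Check v ∈ {∞, 2, 3, 7, 11, 17, 19, 23, 29, 31, 41, 43}.
v=29: a=29^1·(≡3), b=29^2·(≡13) mod 29; (3|29)=-1, (13|29)=+1; (−1)^{1·2·14}·(-1)^2·(+1)^1 = +1.
v=31: a=31^1·(≡2), b=31^0·(≡20) mod 31; (2|31)=+1, (20|31)=+1; (−1)^{1·0·15}·(+1)^0·(+1)^1 = +1.
v=19: a=19^-2·(≡5), b=19^0·(≡1) mod 19; (5|19)=+1, (1|19)=+1; (−1)^{-2·0·9}·(+1)^0·(+1)^-2 = +1.
v=43: a=43^0·(≡33), b=43^-2·(≡26) mod 43; (33|43)=-1, (26|43)=-1; (−1)^{0·-2·21}·(-1)^-2·(-1)^0 = +1.
v=11: a=11^0·(≡8), b=11^2·(≡2) mod 11; (8|11)=-1, (2|11)=-1; (−1)^{0·2·5}·(-1)^2·(-1)^0 = +1.
v=41: a=41^2·(≡17), b=41^0·(≡7) mod 41; (17|41)=-1, (7|41)=-1; (−1)^{2·0·20}·(-1)^0·(-1)^2 = +1.
v=2: v_2(a)=0, v_2(b)=2; units ≡ 7, 7 (mod 8); ε·ε+αω+βω = 1·1+0·0+2·0 ≡ 1  ⇒  (a,b)_2 = -1.
v=7: a=7^0·(≡1), b=7^1·(≡2) mod 7; (1|7)=+1, (2|7)=+1; (−1)^{0·1·3}·(+1)^1·(+1)^0 = +1.
v=3: a=3^-3·(≡2), b=3^-4·(≡1) mod 3; (2|3)=-1, (1|3)=+1; (−1)^{-3·-4·1}·(-1)^-4·(+1)^-3 = +1.
v=17: a=17^1·(≡11), b=17^0·(≡11) mod 17; (11|17)=-1, (11|17)=-1; (−1)^{1·0·8}·(-1)^0·(-1)^1 = -1.
v=∞: -45849 < 0 and 7 > 0  ⇒  (a,b)_∞ = +1.
v=23: a=23^-2·(≡9), b=23^0·(≡10) mod 23; (9|23)=+1, (10|23)=-1; (−1)^{-2·0·11}·(+1)^0·(-1)^-2 = +1.
Ram(-45849, 7) = {2, 17}; no ℚ_2-point on the conic.

[2, 17]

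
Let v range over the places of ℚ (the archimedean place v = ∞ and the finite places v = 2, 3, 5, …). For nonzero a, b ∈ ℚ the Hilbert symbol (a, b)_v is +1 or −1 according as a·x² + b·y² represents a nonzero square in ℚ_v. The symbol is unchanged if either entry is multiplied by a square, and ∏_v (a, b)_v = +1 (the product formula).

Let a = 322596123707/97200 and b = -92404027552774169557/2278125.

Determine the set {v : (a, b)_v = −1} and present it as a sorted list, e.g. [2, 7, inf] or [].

Mod squares: a ≡ 969, b ≡ -65. Check v ∈ {∞, 2, 3, 5, 11, 13, 17, 19}.
v=∞: 969 > 0 and -65 < 0  ⇒  (a,b)_∞ = +1.
v=5: a=5^-2·(≡4), b=5^-5·(≡2) mod 5; (4|5)=+1, (2|5)=-1; (−1)^{-2·-5·2}·(+1)^-5·(-1)^-2 = +1.
v=2: v_2(a)=-4, v_2(b)=0; units ≡ 1, 7 (mod 8); ε·ε+αω+βω = 0·1+-4·0+0·0 ≡ 0  ⇒  (a,b)_2 = +1.
v=19: a=19^1·(≡18), b=19^2·(≡17) mod 19; (18|19)=-1, (17|19)=+1; (−1)^{1·2·9}·(-1)^2·(+1)^1 = +1.
v=11: a=11^2·(≡4), b=11^0·(≡9) mod 11; (4|11)=+1, (9|11)=+1; (−1)^{2·0·5}·(+1)^0·(+1)^2 = +1.
v=13: a=13^4·(≡11), b=13^9·(≡11) mod 13; (11|13)=-1, (11|13)=-1; (−1)^{4·9·6}·(-1)^9·(-1)^4 = -1.
v=3: a=3^-5·(≡2), b=3^-6·(≡1) mod 3; (2|3)=-1, (1|3)=+1; (−1)^{-5·-6·1}·(-1)^-6·(+1)^-5 = +1.
v=17: a=17^3·(≡5), b=17^6·(≡14) mod 17; (5|17)=-1, (14|17)=-1; (−1)^{3·6·8}·(-1)^6·(-1)^3 = -1.
(969, -65 / ℚ) ramifies at {13, 17}: a division algebra.

[13, 17]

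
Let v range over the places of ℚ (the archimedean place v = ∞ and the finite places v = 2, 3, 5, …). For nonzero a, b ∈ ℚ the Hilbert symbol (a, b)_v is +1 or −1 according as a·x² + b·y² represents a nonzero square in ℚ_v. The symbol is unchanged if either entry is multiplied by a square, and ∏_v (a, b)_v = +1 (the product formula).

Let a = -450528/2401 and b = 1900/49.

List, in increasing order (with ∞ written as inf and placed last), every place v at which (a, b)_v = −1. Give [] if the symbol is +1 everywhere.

(a, b) ≡ (-78, 19) mod (ℚ^×)²; places V = {2, 3, 5, 7, 13, 19, ∞}.
(a,b)_7: α=-4, u≡6; β=-2, v≡3 (mod 7); (6|7)=-1, (3|7)=-1; sign (−1)^0·-1^-2·-1^-4 = +1.
(a,b)_13: α=1, u≡6; β=0, v≡8 (mod 13); (6|13)=-1, (8|13)=-1; sign (−1)^0·-1^0·-1^1 = -1.
(a,b)_19: α=2, u≡9; β=1, v≡16 (mod 19); (9|19)=+1, (16|19)=+1; sign (−1)^0·+1^1·+1^2 = +1.
(a,b)_3: α=1, u≡1; β=0, v≡1 (mod 3); (1|3)=+1, (1|3)=+1; sign (−1)^0·+1^0·+1^1 = +1.
(a,b)_2: α=5, β=2; u≡1, v≡3 (mod 8); ε(u)ε(v)=0·1, αω(v)=5·1, βω(u)=2·0; sum ≡ 1  ⇒  -1.
(a,b)_∞: sgn(-78)=−, sgn(19)=+, so +1.
(a,b)_5: α=0, u≡2; β=2, v≡4 (mod 5); (2|5)=-1, (4|5)=+1; sign (−1)^0·-1^2·+1^0 = +1.
Ram(-78, 19) = {2, 13}; no ℚ_2-point on the conic.

[2, 13]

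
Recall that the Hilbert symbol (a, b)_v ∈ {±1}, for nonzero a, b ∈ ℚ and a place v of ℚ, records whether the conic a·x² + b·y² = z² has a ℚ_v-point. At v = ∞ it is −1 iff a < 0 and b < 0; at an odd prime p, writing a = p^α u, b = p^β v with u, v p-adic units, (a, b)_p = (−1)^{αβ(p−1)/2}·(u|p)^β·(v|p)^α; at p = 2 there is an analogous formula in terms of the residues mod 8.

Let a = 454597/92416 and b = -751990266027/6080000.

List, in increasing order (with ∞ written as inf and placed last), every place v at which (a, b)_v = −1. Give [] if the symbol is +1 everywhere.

(a, b) ≡ (13, -15314) mod (ℚ^×)²; places V = {2, 3, 5, 7, 11, 13, 17, 19, 31, ∞}.
(a,b)_3: α=0, u≡1; β=2, v≡1 (mod 3); (1|3)=+1, (1|3)=+1; sign (−1)^0·+1^2·+1^0 = +1.
(a,b)_2: α=-8, β=-9; u≡5, v≡7 (mod 8); ε(u)ε(v)=0·1, αω(v)=-8·0, βω(u)=-9·1; sum ≡ 1  ⇒  -1.
(a,b)_7: α=0, u≡5; β=2, v≡2 (mod 7); (5|7)=-1, (2|7)=+1; sign (−1)^0·-1^2·+1^0 = +1.
(a,b)_31: α=0, u≡15; β=1, v≡25 (mod 31); (15|31)=-1, (25|31)=+1; sign (−1)^0·-1^1·+1^0 = -1.
(a,b)_∞: sgn(13)=+, sgn(-15314)=−, so +1.
(a,b)_11: α=2, u≡10; β=4, v≡4 (mod 11); (10|11)=-1, (4|11)=+1; sign (−1)^0·-1^4·+1^2 = +1.
(a,b)_19: α=-2, u≡13; β=-1, v≡9 (mod 19); (13|19)=-1, (9|19)=+1; sign (−1)^0·-1^-1·+1^-2 = -1.
(a,b)_13: α=1, u≡1; β=1, v≡8 (mod 13); (1|13)=+1, (8|13)=-1; sign (−1)^0·+1^1·-1^1 = -1.
(a,b)_17: α=2, u≡15; β=2, v≡14 (mod 17); (15|17)=+1, (14|17)=-1; sign (−1)^0·+1^2·-1^2 = +1.
(a,b)_5: α=0, u≡2; β=-4, v≡1 (mod 5); (2|5)=-1, (1|5)=+1; sign (−1)^0·-1^-4·+1^0 = +1.
Ram(13, -15314) = {2, 13, 19, 31}; no ℚ_2-point on the conic.

[2, 13, 19, 31]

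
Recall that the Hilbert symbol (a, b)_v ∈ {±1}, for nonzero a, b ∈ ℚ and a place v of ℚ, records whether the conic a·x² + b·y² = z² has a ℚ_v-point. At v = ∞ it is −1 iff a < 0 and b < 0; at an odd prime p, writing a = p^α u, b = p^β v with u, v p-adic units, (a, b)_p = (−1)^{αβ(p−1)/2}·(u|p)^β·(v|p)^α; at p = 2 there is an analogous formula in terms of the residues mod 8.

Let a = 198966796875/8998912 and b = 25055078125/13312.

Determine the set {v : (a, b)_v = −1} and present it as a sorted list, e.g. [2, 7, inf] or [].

Mod squares: a ≡ 15015, b ≡ 17017. Check v ∈ {∞, 2, 3, 5, 7, 11, 13, 17}.
v=3: a=3^3·(≡1), b=3^0·(≡1) mod 3; (1|3)=+1, (1|3)=+1; (−1)^{3·0·1}·(+1)^0·(+1)^3 = +1.
v=2: v_2(a)=-12, v_2(b)=-10; units ≡ 7, 1 (mod 8); ε·ε+αω+βω = 1·0+-12·0+-10·0 ≡ 0  ⇒  (a,b)_2 = +1.
v=13: a=13^-3·(≡2), b=13^-1·(≡9) mod 13; (2|13)=-1, (9|13)=+1; (−1)^{-3·-1·6}·(-1)^-1·(+1)^-3 = -1.
v=11: a=11^1·(≡9), b=11^1·(≡2) mod 11; (9|11)=+1, (2|11)=-1; (−1)^{1·1·5}·(+1)^1·(-1)^1 = +1.
v=7: a=7^3·(≡3), b=7^3·(≡4) mod 7; (3|7)=-1, (4|7)=+1; (−1)^{3·3·3}·(-1)^3·(+1)^3 = +1.
v=∞: 15015 > 0 and 17017 > 0  ⇒  (a,b)_∞ = +1.
v=17: a=17^0·(≡13), b=17^1·(≡1) mod 17; (13|17)=+1, (1|17)=+1; (−1)^{0·1·8}·(+1)^1·(+1)^0 = +1.
v=5: a=5^9·(≡3), b=5^8·(≡3) mod 5; (3|5)=-1, (3|5)=-1; (−1)^{9·8·2}·(-1)^8·(-1)^9 = -1.
Ram(15015, 17017) = {5, 13}; no ℚ_5-point on the conic.

[5, 13]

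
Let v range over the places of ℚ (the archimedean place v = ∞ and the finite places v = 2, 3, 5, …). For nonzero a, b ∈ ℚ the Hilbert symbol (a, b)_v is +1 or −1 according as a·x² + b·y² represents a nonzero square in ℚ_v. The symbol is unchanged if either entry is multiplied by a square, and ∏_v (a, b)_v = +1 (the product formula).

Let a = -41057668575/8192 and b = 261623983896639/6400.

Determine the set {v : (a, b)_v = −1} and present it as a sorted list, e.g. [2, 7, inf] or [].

[7, 29]

(a, b) ≡ (-3016174, 119) mod (ℚ^×)²; places V = {2, 3, 5, 7, 11, 13, 17, 19, 23, 29, ∞}.
(a,b)_3: α=2, u≡2; β=4, v≡2 (mod 3); (2|3)=-1, (2|3)=-1; sign (−1)^0·-1^4·-1^2 = +1.
(a,b)_11: α=2, u≡4; β=0, v≡5 (mod 11); (4|11)=+1, (5|11)=+1; sign (−1)^0·+1^0·+1^2 = +1.
(a,b)_2: α=-13, β=-8; u≡1, v≡7 (mod 8); ε(u)ε(v)=0·1, αω(v)=-13·0, βω(u)=-8·0; sum ≡ 0  ⇒  +1.
(a,b)_23: α=1, u≡16; β=2, v≡18 (mod 23); (16|23)=+1, (18|23)=+1; sign (−1)^0·+1^2·+1^1 = +1.
(a,b)_17: α=1, u≡3; β=1, v≡3 (mod 17); (3|17)=-1, (3|17)=-1; sign (−1)^0·-1^1·-1^1 = +1.
(a,b)_19: α=1, u≡13; β=2, v≡16 (mod 19); (13|19)=-1, (16|19)=+1; sign (−1)^0·-1^2·+1^1 = +1.
(a,b)_29: α=1, u≡15; β=2, v≡18 (mod 29); (15|29)=-1, (18|29)=-1; sign (−1)^0·-1^2·-1^1 = -1.
(a,b)_7: α=1, u≡5; β=1, v≡5 (mod 7); (5|7)=-1, (5|7)=-1; sign (−1)^1·-1^1·-1^1 = -1.
(a,b)_∞: sgn(-3016174)=−, sgn(119)=+, so +1.
(a,b)_13: α=0, u≡6; β=2, v≡6 (mod 13); (6|13)=-1, (6|13)=-1; sign (−1)^0·-1^2·-1^0 = +1.
(a,b)_5: α=2, u≡1; β=-2, v≡4 (mod 5); (1|5)=+1, (4|5)=+1; sign (−1)^0·+1^-2·+1^2 = +1.
(-3016174, 119 / ℚ) ramifies at {7, 29}: a division algebra.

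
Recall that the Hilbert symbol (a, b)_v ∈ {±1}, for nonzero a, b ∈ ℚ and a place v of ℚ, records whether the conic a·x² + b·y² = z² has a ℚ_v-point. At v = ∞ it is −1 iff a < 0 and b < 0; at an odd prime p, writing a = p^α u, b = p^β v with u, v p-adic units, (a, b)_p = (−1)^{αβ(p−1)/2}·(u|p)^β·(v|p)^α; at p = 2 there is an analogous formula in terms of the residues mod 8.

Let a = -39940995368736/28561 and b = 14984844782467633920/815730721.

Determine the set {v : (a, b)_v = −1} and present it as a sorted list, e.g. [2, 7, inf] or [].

(a, b) ≡ (-34, 1155) mod (ℚ^×)²; places V = {2, 3, 5, 7, 11, 13, 17, 23, ∞}.
(a,b)_7: α=2, u≡2; β=3, v≡4 (mod 7); (2|7)=+1, (4|7)=+1; sign (−1)^0·+1^3·+1^2 = +1.
(a,b)_17: α=3, u≡13; β=6, v≡1 (mod 17); (13|17)=+1, (1|17)=+1; sign (−1)^0·+1^6·+1^3 = +1.
(a,b)_5: α=0, u≡4; β=1, v≡4 (mod 5); (4|5)=+1, (4|5)=+1; sign (−1)^0·+1^1·+1^0 = +1.
(a,b)_23: α=2, u≡6; β=2, v≡20 (mod 23); (6|23)=+1, (20|23)=-1; sign (−1)^0·+1^2·-1^2 = +1.
(a,b)_2: α=5, β=8; u≡7, v≡3 (mod 8); ε(u)ε(v)=1·1, αω(v)=5·1, βω(u)=8·0; sum ≡ 0  ⇒  +1.
(a,b)_3: α=4, u≡2; β=5, v≡1 (mod 3); (2|3)=-1, (1|3)=+1; sign (−1)^0·-1^5·+1^4 = -1.
(a,b)_11: α=2, u≡6; β=1, v≡6 (mod 11); (6|11)=-1, (6|11)=-1; sign (−1)^0·-1^1·-1^2 = -1.
(a,b)_13: α=-4, u≡6; β=-8, v≡2 (mod 13); (6|13)=-1, (2|13)=-1; sign (−1)^0·-1^-8·-1^-4 = +1.
(a,b)_∞: sgn(-34)=−, sgn(1155)=+, so +1.
Ram(-34, 1155) = {3, 11}; no ℚ_3-point on the conic.

[3, 11]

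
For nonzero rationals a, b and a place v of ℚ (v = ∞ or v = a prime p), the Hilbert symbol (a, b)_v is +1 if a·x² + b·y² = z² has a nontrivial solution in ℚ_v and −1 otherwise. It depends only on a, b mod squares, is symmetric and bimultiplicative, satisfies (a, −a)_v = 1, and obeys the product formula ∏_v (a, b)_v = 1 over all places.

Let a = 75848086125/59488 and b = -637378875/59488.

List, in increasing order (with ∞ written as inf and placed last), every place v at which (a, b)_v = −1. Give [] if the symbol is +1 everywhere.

[2, 7]

(a, b) ≡ (110, -13090) mod (ℚ^×)²; places V = {2, 3, 5, 7, 11, 13, 17, 23, ∞}.
(a,b)_2: α=-5, β=-5; u≡7, v≡7 (mod 8); ε(u)ε(v)=1·1, αω(v)=-5·0, βω(u)=-5·0; sum ≡ 1  ⇒  -1.
(a,b)_3: α=4, u≡2; β=4, v≡2 (mod 3); (2|3)=-1, (2|3)=-1; sign (−1)^0·-1^4·-1^4 = +1.
(a,b)_7: α=2, u≡5; β=1, v≡3 (mod 7); (5|7)=-1, (3|7)=-1; sign (−1)^0·-1^1·-1^2 = -1.
(a,b)_∞: sgn(110)=+, sgn(-13090)=−, so +1.
(a,b)_17: α=2, u≡9; β=1, v≡6 (mod 17); (9|17)=+1, (6|17)=-1; sign (−1)^0·+1^1·-1^2 = +1.
(a,b)_11: α=-1, u≡6; β=-1, v≡3 (mod 11); (6|11)=-1, (3|11)=+1; sign (−1)^1·-1^-1·+1^-1 = +1.
(a,b)_23: α=2, u≡8; β=2, v≡21 (mod 23); (8|23)=+1, (21|23)=-1; sign (−1)^0·+1^2·-1^2 = +1.
(a,b)_5: α=3, u≡3; β=3, v≡3 (mod 5); (3|5)=-1, (3|5)=-1; sign (−1)^0·-1^3·-1^3 = +1.
(a,b)_13: α=-2, u≡6; β=-2, v≡10 (mod 13); (6|13)=-1, (10|13)=+1; sign (−1)^0·-1^-2·+1^-2 = +1.
|Ram(110, -13090)| = 2, even; anisotropic at {2, 7}.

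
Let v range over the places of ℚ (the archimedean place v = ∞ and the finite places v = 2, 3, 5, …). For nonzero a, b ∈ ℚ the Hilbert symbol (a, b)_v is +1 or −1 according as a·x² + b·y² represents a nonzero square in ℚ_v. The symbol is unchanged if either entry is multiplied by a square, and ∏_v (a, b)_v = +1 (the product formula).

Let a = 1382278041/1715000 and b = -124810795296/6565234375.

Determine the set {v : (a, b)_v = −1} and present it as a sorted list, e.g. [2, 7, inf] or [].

Mod squares: a ≡ 14, b ≡ -238. Check v ∈ {∞, 2, 3, 5, 7, 11, 17}.
v=11: a=11^0·(≡1), b=11^2·(≡5) mod 11; (1|11)=+1, (5|11)=+1; (−1)^{0·2·5}·(+1)^2·(+1)^0 = +1.
v=17: a=17^2·(≡6), b=17^3·(≡5) mod 17; (6|17)=-1, (5|17)=-1; (−1)^{2·3·8}·(-1)^3·(-1)^2 = -1.
v=∞: 14 > 0 and -238 < 0  ⇒  (a,b)_∞ = +1.
v=7: a=7^-3·(≡2), b=7^-5·(≡4) mod 7; (2|7)=+1, (4|7)=+1; (−1)^{-3·-5·3}·(+1)^-5·(+1)^-3 = -1.
v=2: v_2(a)=-3, v_2(b)=5; units ≡ 7, 1 (mod 8); ε·ε+αω+βω = 1·0+-3·0+5·0 ≡ 0  ⇒  (a,b)_2 = +1.
v=3: a=3^14·(≡2), b=3^8·(≡2) mod 3; (2|3)=-1, (2|3)=-1; (−1)^{14·8·1}·(-1)^8·(-1)^14 = +1.
v=5: a=5^-4·(≡4), b=5^-8·(≡2) mod 5; (4|5)=+1, (2|5)=-1; (−1)^{-4·-8·2}·(+1)^-8·(-1)^-4 = +1.
(14, -238 / ℚ) ramifies at {7, 17}: a division algebra.

[7, 17]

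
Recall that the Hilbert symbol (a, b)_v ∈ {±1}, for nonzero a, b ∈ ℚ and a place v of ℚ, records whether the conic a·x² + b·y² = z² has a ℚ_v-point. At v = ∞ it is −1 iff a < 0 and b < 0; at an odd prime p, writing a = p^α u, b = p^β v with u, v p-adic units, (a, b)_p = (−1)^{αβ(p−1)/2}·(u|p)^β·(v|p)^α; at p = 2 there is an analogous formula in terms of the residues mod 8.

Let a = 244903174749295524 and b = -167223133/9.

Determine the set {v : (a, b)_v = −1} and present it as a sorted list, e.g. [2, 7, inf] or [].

Mod squares: a ≡ 20769, b ≡ -3412717. Check v ∈ {∞, 2, 3, 7, 11, 23, 41, 43, 47}.
v=2: v_2(a)=2, v_2(b)=0; units ≡ 1, 3 (mod 8); ε·ε+αω+βω = 0·1+2·1+0·0 ≡ 0  ⇒  (a,b)_2 = +1.
v=3: a=3^9·(≡2), b=3^-2·(≡2) mod 3; (2|3)=-1, (2|3)=-1; (−1)^{9·-2·1}·(-1)^-2·(-1)^9 = -1.
v=11: a=11^2·(≡3), b=11^1·(≡2) mod 11; (3|11)=+1, (2|11)=-1; (−1)^{2·1·5}·(+1)^1·(-1)^2 = +1.
v=7: a=7^1·(≡6), b=7^3·(≡6) mod 7; (6|7)=-1, (6|7)=-1; (−1)^{1·3·3}·(-1)^3·(-1)^1 = -1.
v=23: a=23^1·(≡3), b=23^1·(≡21) mod 23; (3|23)=+1, (21|23)=-1; (−1)^{1·1·11}·(+1)^1·(-1)^1 = +1.
v=47: a=47^2·(≡34), b=47^1·(≡27) mod 47; (34|47)=+1, (27|47)=+1; (−1)^{2·1·23}·(+1)^1·(+1)^2 = +1.
v=43: a=43^1·(≡1), b=43^0·(≡14) mod 43; (1|43)=+1, (14|43)=+1; (−1)^{1·0·21}·(+1)^0·(+1)^1 = +1.
v=41: a=41^2·(≡18), b=41^1·(≡12) mod 41; (18|41)=+1, (12|41)=-1; (−1)^{2·1·20}·(+1)^1·(-1)^2 = +1.
v=∞: 20769 > 0 and -3412717 < 0  ⇒  (a,b)_∞ = +1.
Ram(20769, -3412717) = {3, 7}; no ℚ_3-point on the conic.

[3, 7]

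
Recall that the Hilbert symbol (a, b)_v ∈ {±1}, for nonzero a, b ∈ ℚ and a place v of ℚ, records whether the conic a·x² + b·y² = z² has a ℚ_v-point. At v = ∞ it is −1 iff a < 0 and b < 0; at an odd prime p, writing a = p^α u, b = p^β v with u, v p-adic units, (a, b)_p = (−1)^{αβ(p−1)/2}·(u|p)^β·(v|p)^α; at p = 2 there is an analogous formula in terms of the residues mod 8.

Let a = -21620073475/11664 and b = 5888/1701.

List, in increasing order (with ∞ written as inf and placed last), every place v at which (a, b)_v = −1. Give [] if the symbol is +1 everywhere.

[3, 7, 11, 13, 23, 29]

Mod squares: a ≡ -899899, b ≡ 483. Check v ∈ {∞, 2, 3, 5, 7, 11, 13, 23, 29, 31}.
v=7: a=7^1·(≡6), b=7^-1·(≡3) mod 7; (6|7)=-1, (3|7)=-1; (−1)^{1·-1·3}·(-1)^-1·(-1)^1 = -1.
v=3: a=3^-6·(≡2), b=3^-5·(≡2) mod 3; (2|3)=-1, (2|3)=-1; (−1)^{-6·-5·1}·(-1)^-5·(-1)^-6 = -1.
v=∞: -899899 < 0 and 483 > 0  ⇒  (a,b)_∞ = +1.
v=11: a=11^1·(≡5), b=11^0·(≡2) mod 11; (5|11)=+1, (2|11)=-1; (−1)^{1·0·5}·(+1)^0·(-1)^1 = -1.
v=23: a=23^0·(≡11), b=23^1·(≡20) mod 23; (11|23)=-1, (20|23)=-1; (−1)^{0·1·11}·(-1)^1·(-1)^0 = -1.
v=31: a=31^3·(≡2), b=31^0·(≡16) mod 31; (2|31)=+1, (16|31)=+1; (−1)^{3·0·15}·(+1)^0·(+1)^3 = +1.
v=2: v_2(a)=-4, v_2(b)=8; units ≡ 5, 3 (mod 8); ε·ε+αω+βω = 0·1+-4·1+8·1 ≡ 0  ⇒  (a,b)_2 = +1.
v=13: a=13^1·(≡5), b=13^0·(≡7) mod 13; (5|13)=-1, (7|13)=-1; (−1)^{1·0·6}·(-1)^0·(-1)^1 = -1.
v=29: a=29^1·(≡22), b=29^0·(≡26) mod 29; (22|29)=+1, (26|29)=-1; (−1)^{1·0·14}·(+1)^0·(-1)^1 = -1.
v=5: a=5^2·(≡4), b=5^0·(≡3) mod 5; (4|5)=+1, (3|5)=-1; (−1)^{2·0·2}·(+1)^0·(-1)^2 = +1.
(-899899, 483 / ℚ) ramifies at {3, 7, 11, 13, 23, 29}: a division algebra.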